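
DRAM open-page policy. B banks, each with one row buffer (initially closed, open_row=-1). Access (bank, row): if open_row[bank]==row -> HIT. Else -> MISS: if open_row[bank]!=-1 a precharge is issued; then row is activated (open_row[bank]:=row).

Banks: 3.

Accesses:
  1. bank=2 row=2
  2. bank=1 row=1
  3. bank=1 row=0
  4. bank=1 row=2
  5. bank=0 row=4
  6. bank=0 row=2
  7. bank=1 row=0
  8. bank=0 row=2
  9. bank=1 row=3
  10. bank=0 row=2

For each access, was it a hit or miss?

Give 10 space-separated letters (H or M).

Answer: M M M M M M M H M H

Derivation:
Acc 1: bank2 row2 -> MISS (open row2); precharges=0
Acc 2: bank1 row1 -> MISS (open row1); precharges=0
Acc 3: bank1 row0 -> MISS (open row0); precharges=1
Acc 4: bank1 row2 -> MISS (open row2); precharges=2
Acc 5: bank0 row4 -> MISS (open row4); precharges=2
Acc 6: bank0 row2 -> MISS (open row2); precharges=3
Acc 7: bank1 row0 -> MISS (open row0); precharges=4
Acc 8: bank0 row2 -> HIT
Acc 9: bank1 row3 -> MISS (open row3); precharges=5
Acc 10: bank0 row2 -> HIT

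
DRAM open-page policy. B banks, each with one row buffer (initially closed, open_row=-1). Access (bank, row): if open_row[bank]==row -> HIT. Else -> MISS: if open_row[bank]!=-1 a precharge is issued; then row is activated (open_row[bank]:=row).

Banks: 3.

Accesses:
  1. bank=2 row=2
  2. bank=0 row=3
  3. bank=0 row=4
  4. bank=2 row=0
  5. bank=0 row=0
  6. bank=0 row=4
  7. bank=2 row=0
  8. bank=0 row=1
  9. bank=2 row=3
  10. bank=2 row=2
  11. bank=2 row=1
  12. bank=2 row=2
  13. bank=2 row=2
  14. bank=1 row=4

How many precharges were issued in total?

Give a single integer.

Acc 1: bank2 row2 -> MISS (open row2); precharges=0
Acc 2: bank0 row3 -> MISS (open row3); precharges=0
Acc 3: bank0 row4 -> MISS (open row4); precharges=1
Acc 4: bank2 row0 -> MISS (open row0); precharges=2
Acc 5: bank0 row0 -> MISS (open row0); precharges=3
Acc 6: bank0 row4 -> MISS (open row4); precharges=4
Acc 7: bank2 row0 -> HIT
Acc 8: bank0 row1 -> MISS (open row1); precharges=5
Acc 9: bank2 row3 -> MISS (open row3); precharges=6
Acc 10: bank2 row2 -> MISS (open row2); precharges=7
Acc 11: bank2 row1 -> MISS (open row1); precharges=8
Acc 12: bank2 row2 -> MISS (open row2); precharges=9
Acc 13: bank2 row2 -> HIT
Acc 14: bank1 row4 -> MISS (open row4); precharges=9

Answer: 9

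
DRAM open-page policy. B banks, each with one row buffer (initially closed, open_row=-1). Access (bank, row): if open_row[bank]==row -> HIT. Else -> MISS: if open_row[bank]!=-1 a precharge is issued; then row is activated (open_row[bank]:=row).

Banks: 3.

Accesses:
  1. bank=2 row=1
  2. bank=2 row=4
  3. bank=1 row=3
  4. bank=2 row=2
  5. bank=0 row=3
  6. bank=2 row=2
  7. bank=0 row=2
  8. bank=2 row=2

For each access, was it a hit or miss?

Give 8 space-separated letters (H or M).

Answer: M M M M M H M H

Derivation:
Acc 1: bank2 row1 -> MISS (open row1); precharges=0
Acc 2: bank2 row4 -> MISS (open row4); precharges=1
Acc 3: bank1 row3 -> MISS (open row3); precharges=1
Acc 4: bank2 row2 -> MISS (open row2); precharges=2
Acc 5: bank0 row3 -> MISS (open row3); precharges=2
Acc 6: bank2 row2 -> HIT
Acc 7: bank0 row2 -> MISS (open row2); precharges=3
Acc 8: bank2 row2 -> HIT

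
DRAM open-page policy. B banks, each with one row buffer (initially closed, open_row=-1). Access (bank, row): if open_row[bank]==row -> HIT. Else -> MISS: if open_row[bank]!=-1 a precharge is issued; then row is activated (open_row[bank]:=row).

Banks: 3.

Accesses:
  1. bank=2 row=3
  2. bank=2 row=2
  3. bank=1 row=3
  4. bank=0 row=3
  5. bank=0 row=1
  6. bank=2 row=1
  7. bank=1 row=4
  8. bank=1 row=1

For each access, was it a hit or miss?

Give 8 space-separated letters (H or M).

Answer: M M M M M M M M

Derivation:
Acc 1: bank2 row3 -> MISS (open row3); precharges=0
Acc 2: bank2 row2 -> MISS (open row2); precharges=1
Acc 3: bank1 row3 -> MISS (open row3); precharges=1
Acc 4: bank0 row3 -> MISS (open row3); precharges=1
Acc 5: bank0 row1 -> MISS (open row1); precharges=2
Acc 6: bank2 row1 -> MISS (open row1); precharges=3
Acc 7: bank1 row4 -> MISS (open row4); precharges=4
Acc 8: bank1 row1 -> MISS (open row1); precharges=5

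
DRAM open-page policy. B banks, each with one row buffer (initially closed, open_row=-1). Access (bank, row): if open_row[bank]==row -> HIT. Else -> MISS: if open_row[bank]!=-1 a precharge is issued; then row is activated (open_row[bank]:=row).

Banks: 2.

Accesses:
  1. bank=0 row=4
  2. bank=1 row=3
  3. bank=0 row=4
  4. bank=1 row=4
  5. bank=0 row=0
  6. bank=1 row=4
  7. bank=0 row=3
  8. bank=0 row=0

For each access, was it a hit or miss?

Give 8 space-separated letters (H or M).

Answer: M M H M M H M M

Derivation:
Acc 1: bank0 row4 -> MISS (open row4); precharges=0
Acc 2: bank1 row3 -> MISS (open row3); precharges=0
Acc 3: bank0 row4 -> HIT
Acc 4: bank1 row4 -> MISS (open row4); precharges=1
Acc 5: bank0 row0 -> MISS (open row0); precharges=2
Acc 6: bank1 row4 -> HIT
Acc 7: bank0 row3 -> MISS (open row3); precharges=3
Acc 8: bank0 row0 -> MISS (open row0); precharges=4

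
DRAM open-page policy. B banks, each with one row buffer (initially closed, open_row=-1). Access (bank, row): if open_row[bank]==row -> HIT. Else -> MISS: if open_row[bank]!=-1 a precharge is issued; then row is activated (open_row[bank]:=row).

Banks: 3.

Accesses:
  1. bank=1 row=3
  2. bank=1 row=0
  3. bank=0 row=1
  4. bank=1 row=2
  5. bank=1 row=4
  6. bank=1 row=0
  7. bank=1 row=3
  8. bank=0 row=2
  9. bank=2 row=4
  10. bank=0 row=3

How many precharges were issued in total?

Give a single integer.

Answer: 7

Derivation:
Acc 1: bank1 row3 -> MISS (open row3); precharges=0
Acc 2: bank1 row0 -> MISS (open row0); precharges=1
Acc 3: bank0 row1 -> MISS (open row1); precharges=1
Acc 4: bank1 row2 -> MISS (open row2); precharges=2
Acc 5: bank1 row4 -> MISS (open row4); precharges=3
Acc 6: bank1 row0 -> MISS (open row0); precharges=4
Acc 7: bank1 row3 -> MISS (open row3); precharges=5
Acc 8: bank0 row2 -> MISS (open row2); precharges=6
Acc 9: bank2 row4 -> MISS (open row4); precharges=6
Acc 10: bank0 row3 -> MISS (open row3); precharges=7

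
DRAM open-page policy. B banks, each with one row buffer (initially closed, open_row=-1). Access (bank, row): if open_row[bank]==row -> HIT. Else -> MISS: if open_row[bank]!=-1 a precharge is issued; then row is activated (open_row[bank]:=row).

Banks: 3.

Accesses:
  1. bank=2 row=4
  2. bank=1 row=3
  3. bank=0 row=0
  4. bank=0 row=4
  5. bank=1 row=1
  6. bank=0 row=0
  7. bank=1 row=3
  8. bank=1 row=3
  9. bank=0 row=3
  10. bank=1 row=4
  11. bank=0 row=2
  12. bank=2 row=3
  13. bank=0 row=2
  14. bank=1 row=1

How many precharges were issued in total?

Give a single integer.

Acc 1: bank2 row4 -> MISS (open row4); precharges=0
Acc 2: bank1 row3 -> MISS (open row3); precharges=0
Acc 3: bank0 row0 -> MISS (open row0); precharges=0
Acc 4: bank0 row4 -> MISS (open row4); precharges=1
Acc 5: bank1 row1 -> MISS (open row1); precharges=2
Acc 6: bank0 row0 -> MISS (open row0); precharges=3
Acc 7: bank1 row3 -> MISS (open row3); precharges=4
Acc 8: bank1 row3 -> HIT
Acc 9: bank0 row3 -> MISS (open row3); precharges=5
Acc 10: bank1 row4 -> MISS (open row4); precharges=6
Acc 11: bank0 row2 -> MISS (open row2); precharges=7
Acc 12: bank2 row3 -> MISS (open row3); precharges=8
Acc 13: bank0 row2 -> HIT
Acc 14: bank1 row1 -> MISS (open row1); precharges=9

Answer: 9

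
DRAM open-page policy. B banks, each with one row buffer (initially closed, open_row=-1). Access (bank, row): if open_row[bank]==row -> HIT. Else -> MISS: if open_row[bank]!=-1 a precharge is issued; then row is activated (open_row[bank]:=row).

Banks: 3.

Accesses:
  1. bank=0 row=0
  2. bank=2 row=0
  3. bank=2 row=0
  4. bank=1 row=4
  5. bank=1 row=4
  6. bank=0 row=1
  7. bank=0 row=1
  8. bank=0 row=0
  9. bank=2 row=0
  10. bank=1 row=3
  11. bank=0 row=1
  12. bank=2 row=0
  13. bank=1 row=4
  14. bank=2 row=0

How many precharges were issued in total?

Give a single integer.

Acc 1: bank0 row0 -> MISS (open row0); precharges=0
Acc 2: bank2 row0 -> MISS (open row0); precharges=0
Acc 3: bank2 row0 -> HIT
Acc 4: bank1 row4 -> MISS (open row4); precharges=0
Acc 5: bank1 row4 -> HIT
Acc 6: bank0 row1 -> MISS (open row1); precharges=1
Acc 7: bank0 row1 -> HIT
Acc 8: bank0 row0 -> MISS (open row0); precharges=2
Acc 9: bank2 row0 -> HIT
Acc 10: bank1 row3 -> MISS (open row3); precharges=3
Acc 11: bank0 row1 -> MISS (open row1); precharges=4
Acc 12: bank2 row0 -> HIT
Acc 13: bank1 row4 -> MISS (open row4); precharges=5
Acc 14: bank2 row0 -> HIT

Answer: 5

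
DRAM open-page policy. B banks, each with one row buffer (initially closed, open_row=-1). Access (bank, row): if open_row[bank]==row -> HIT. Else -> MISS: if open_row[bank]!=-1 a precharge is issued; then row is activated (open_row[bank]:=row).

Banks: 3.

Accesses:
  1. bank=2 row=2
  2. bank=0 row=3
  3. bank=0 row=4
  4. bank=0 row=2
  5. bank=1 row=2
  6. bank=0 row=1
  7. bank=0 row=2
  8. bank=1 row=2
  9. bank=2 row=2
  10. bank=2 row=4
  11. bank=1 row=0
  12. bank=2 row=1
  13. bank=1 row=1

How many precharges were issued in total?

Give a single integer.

Acc 1: bank2 row2 -> MISS (open row2); precharges=0
Acc 2: bank0 row3 -> MISS (open row3); precharges=0
Acc 3: bank0 row4 -> MISS (open row4); precharges=1
Acc 4: bank0 row2 -> MISS (open row2); precharges=2
Acc 5: bank1 row2 -> MISS (open row2); precharges=2
Acc 6: bank0 row1 -> MISS (open row1); precharges=3
Acc 7: bank0 row2 -> MISS (open row2); precharges=4
Acc 8: bank1 row2 -> HIT
Acc 9: bank2 row2 -> HIT
Acc 10: bank2 row4 -> MISS (open row4); precharges=5
Acc 11: bank1 row0 -> MISS (open row0); precharges=6
Acc 12: bank2 row1 -> MISS (open row1); precharges=7
Acc 13: bank1 row1 -> MISS (open row1); precharges=8

Answer: 8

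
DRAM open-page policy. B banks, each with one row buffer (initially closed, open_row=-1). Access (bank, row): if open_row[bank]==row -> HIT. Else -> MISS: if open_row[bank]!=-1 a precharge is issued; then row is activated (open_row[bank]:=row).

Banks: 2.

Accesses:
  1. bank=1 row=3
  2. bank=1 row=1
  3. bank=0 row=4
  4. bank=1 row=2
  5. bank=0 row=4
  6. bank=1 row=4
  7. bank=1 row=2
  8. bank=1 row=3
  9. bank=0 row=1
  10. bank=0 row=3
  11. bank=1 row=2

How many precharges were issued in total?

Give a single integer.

Acc 1: bank1 row3 -> MISS (open row3); precharges=0
Acc 2: bank1 row1 -> MISS (open row1); precharges=1
Acc 3: bank0 row4 -> MISS (open row4); precharges=1
Acc 4: bank1 row2 -> MISS (open row2); precharges=2
Acc 5: bank0 row4 -> HIT
Acc 6: bank1 row4 -> MISS (open row4); precharges=3
Acc 7: bank1 row2 -> MISS (open row2); precharges=4
Acc 8: bank1 row3 -> MISS (open row3); precharges=5
Acc 9: bank0 row1 -> MISS (open row1); precharges=6
Acc 10: bank0 row3 -> MISS (open row3); precharges=7
Acc 11: bank1 row2 -> MISS (open row2); precharges=8

Answer: 8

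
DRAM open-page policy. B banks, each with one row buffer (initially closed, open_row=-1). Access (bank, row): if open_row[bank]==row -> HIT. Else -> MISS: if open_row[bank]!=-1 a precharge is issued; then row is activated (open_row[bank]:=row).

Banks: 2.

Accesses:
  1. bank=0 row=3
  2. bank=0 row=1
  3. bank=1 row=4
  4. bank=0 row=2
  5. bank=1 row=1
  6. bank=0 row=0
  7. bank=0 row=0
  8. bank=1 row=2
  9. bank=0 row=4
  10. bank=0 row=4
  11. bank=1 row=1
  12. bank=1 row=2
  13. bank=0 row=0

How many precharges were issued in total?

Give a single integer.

Acc 1: bank0 row3 -> MISS (open row3); precharges=0
Acc 2: bank0 row1 -> MISS (open row1); precharges=1
Acc 3: bank1 row4 -> MISS (open row4); precharges=1
Acc 4: bank0 row2 -> MISS (open row2); precharges=2
Acc 5: bank1 row1 -> MISS (open row1); precharges=3
Acc 6: bank0 row0 -> MISS (open row0); precharges=4
Acc 7: bank0 row0 -> HIT
Acc 8: bank1 row2 -> MISS (open row2); precharges=5
Acc 9: bank0 row4 -> MISS (open row4); precharges=6
Acc 10: bank0 row4 -> HIT
Acc 11: bank1 row1 -> MISS (open row1); precharges=7
Acc 12: bank1 row2 -> MISS (open row2); precharges=8
Acc 13: bank0 row0 -> MISS (open row0); precharges=9

Answer: 9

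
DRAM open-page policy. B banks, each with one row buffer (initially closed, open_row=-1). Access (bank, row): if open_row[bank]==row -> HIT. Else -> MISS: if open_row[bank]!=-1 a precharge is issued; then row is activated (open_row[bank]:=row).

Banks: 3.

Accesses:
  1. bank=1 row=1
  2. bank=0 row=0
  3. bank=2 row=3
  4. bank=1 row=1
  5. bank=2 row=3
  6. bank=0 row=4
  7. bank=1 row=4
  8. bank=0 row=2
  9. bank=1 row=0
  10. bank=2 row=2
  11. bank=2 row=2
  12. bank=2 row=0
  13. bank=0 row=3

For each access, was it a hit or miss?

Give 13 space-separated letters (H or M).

Answer: M M M H H M M M M M H M M

Derivation:
Acc 1: bank1 row1 -> MISS (open row1); precharges=0
Acc 2: bank0 row0 -> MISS (open row0); precharges=0
Acc 3: bank2 row3 -> MISS (open row3); precharges=0
Acc 4: bank1 row1 -> HIT
Acc 5: bank2 row3 -> HIT
Acc 6: bank0 row4 -> MISS (open row4); precharges=1
Acc 7: bank1 row4 -> MISS (open row4); precharges=2
Acc 8: bank0 row2 -> MISS (open row2); precharges=3
Acc 9: bank1 row0 -> MISS (open row0); precharges=4
Acc 10: bank2 row2 -> MISS (open row2); precharges=5
Acc 11: bank2 row2 -> HIT
Acc 12: bank2 row0 -> MISS (open row0); precharges=6
Acc 13: bank0 row3 -> MISS (open row3); precharges=7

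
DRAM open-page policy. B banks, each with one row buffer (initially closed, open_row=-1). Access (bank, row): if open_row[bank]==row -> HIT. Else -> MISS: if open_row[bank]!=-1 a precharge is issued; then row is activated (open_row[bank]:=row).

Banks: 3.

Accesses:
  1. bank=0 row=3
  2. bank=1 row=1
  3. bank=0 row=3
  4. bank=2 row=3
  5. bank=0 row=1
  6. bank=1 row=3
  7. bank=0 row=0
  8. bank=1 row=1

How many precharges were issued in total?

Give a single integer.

Acc 1: bank0 row3 -> MISS (open row3); precharges=0
Acc 2: bank1 row1 -> MISS (open row1); precharges=0
Acc 3: bank0 row3 -> HIT
Acc 4: bank2 row3 -> MISS (open row3); precharges=0
Acc 5: bank0 row1 -> MISS (open row1); precharges=1
Acc 6: bank1 row3 -> MISS (open row3); precharges=2
Acc 7: bank0 row0 -> MISS (open row0); precharges=3
Acc 8: bank1 row1 -> MISS (open row1); precharges=4

Answer: 4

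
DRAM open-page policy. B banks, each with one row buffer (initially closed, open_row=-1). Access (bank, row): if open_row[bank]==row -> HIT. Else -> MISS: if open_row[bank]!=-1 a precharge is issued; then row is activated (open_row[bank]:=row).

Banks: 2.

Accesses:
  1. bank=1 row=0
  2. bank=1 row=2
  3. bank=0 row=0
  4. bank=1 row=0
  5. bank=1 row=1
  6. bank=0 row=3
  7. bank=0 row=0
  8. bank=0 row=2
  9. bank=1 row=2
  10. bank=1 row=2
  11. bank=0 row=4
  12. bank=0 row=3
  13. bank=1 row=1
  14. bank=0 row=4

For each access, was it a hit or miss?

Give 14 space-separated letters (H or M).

Acc 1: bank1 row0 -> MISS (open row0); precharges=0
Acc 2: bank1 row2 -> MISS (open row2); precharges=1
Acc 3: bank0 row0 -> MISS (open row0); precharges=1
Acc 4: bank1 row0 -> MISS (open row0); precharges=2
Acc 5: bank1 row1 -> MISS (open row1); precharges=3
Acc 6: bank0 row3 -> MISS (open row3); precharges=4
Acc 7: bank0 row0 -> MISS (open row0); precharges=5
Acc 8: bank0 row2 -> MISS (open row2); precharges=6
Acc 9: bank1 row2 -> MISS (open row2); precharges=7
Acc 10: bank1 row2 -> HIT
Acc 11: bank0 row4 -> MISS (open row4); precharges=8
Acc 12: bank0 row3 -> MISS (open row3); precharges=9
Acc 13: bank1 row1 -> MISS (open row1); precharges=10
Acc 14: bank0 row4 -> MISS (open row4); precharges=11

Answer: M M M M M M M M M H M M M M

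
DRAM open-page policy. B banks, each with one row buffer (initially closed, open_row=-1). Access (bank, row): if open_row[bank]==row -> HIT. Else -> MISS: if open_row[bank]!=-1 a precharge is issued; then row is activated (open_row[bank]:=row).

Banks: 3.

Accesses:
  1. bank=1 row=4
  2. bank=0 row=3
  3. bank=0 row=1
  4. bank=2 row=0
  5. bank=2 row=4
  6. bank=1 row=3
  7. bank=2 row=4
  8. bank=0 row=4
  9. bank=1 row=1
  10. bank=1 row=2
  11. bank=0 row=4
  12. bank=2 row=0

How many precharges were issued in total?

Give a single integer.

Answer: 7

Derivation:
Acc 1: bank1 row4 -> MISS (open row4); precharges=0
Acc 2: bank0 row3 -> MISS (open row3); precharges=0
Acc 3: bank0 row1 -> MISS (open row1); precharges=1
Acc 4: bank2 row0 -> MISS (open row0); precharges=1
Acc 5: bank2 row4 -> MISS (open row4); precharges=2
Acc 6: bank1 row3 -> MISS (open row3); precharges=3
Acc 7: bank2 row4 -> HIT
Acc 8: bank0 row4 -> MISS (open row4); precharges=4
Acc 9: bank1 row1 -> MISS (open row1); precharges=5
Acc 10: bank1 row2 -> MISS (open row2); precharges=6
Acc 11: bank0 row4 -> HIT
Acc 12: bank2 row0 -> MISS (open row0); precharges=7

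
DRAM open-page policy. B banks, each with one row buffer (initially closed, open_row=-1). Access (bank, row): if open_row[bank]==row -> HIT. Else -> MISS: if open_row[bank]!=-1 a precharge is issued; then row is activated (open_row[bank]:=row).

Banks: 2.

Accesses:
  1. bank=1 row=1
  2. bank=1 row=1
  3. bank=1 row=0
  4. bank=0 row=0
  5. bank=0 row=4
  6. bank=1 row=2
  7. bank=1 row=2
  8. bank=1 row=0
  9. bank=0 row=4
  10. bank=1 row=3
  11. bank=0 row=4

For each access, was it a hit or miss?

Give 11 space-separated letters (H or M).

Answer: M H M M M M H M H M H

Derivation:
Acc 1: bank1 row1 -> MISS (open row1); precharges=0
Acc 2: bank1 row1 -> HIT
Acc 3: bank1 row0 -> MISS (open row0); precharges=1
Acc 4: bank0 row0 -> MISS (open row0); precharges=1
Acc 5: bank0 row4 -> MISS (open row4); precharges=2
Acc 6: bank1 row2 -> MISS (open row2); precharges=3
Acc 7: bank1 row2 -> HIT
Acc 8: bank1 row0 -> MISS (open row0); precharges=4
Acc 9: bank0 row4 -> HIT
Acc 10: bank1 row3 -> MISS (open row3); precharges=5
Acc 11: bank0 row4 -> HIT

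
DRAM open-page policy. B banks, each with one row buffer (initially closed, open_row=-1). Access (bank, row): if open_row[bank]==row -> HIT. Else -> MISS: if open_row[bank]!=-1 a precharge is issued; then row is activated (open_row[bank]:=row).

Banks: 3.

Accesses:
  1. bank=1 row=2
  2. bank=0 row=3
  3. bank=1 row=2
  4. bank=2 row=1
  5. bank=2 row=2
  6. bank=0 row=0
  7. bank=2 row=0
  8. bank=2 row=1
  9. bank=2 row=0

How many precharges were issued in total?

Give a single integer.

Acc 1: bank1 row2 -> MISS (open row2); precharges=0
Acc 2: bank0 row3 -> MISS (open row3); precharges=0
Acc 3: bank1 row2 -> HIT
Acc 4: bank2 row1 -> MISS (open row1); precharges=0
Acc 5: bank2 row2 -> MISS (open row2); precharges=1
Acc 6: bank0 row0 -> MISS (open row0); precharges=2
Acc 7: bank2 row0 -> MISS (open row0); precharges=3
Acc 8: bank2 row1 -> MISS (open row1); precharges=4
Acc 9: bank2 row0 -> MISS (open row0); precharges=5

Answer: 5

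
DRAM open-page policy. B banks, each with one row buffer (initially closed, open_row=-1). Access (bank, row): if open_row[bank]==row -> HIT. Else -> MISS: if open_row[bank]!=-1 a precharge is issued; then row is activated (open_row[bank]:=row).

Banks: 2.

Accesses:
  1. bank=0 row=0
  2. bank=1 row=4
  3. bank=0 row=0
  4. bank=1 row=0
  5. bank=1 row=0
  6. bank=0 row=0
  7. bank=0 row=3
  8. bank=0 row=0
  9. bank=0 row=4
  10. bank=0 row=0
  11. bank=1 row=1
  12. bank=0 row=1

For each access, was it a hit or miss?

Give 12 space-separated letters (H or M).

Answer: M M H M H H M M M M M M

Derivation:
Acc 1: bank0 row0 -> MISS (open row0); precharges=0
Acc 2: bank1 row4 -> MISS (open row4); precharges=0
Acc 3: bank0 row0 -> HIT
Acc 4: bank1 row0 -> MISS (open row0); precharges=1
Acc 5: bank1 row0 -> HIT
Acc 6: bank0 row0 -> HIT
Acc 7: bank0 row3 -> MISS (open row3); precharges=2
Acc 8: bank0 row0 -> MISS (open row0); precharges=3
Acc 9: bank0 row4 -> MISS (open row4); precharges=4
Acc 10: bank0 row0 -> MISS (open row0); precharges=5
Acc 11: bank1 row1 -> MISS (open row1); precharges=6
Acc 12: bank0 row1 -> MISS (open row1); precharges=7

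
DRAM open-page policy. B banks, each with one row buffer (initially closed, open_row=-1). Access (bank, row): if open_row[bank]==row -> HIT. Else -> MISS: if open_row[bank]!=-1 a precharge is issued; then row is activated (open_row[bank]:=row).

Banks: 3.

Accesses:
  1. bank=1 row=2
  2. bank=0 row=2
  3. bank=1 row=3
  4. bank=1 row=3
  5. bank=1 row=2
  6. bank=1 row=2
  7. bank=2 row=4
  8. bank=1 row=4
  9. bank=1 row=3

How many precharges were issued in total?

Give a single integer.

Answer: 4

Derivation:
Acc 1: bank1 row2 -> MISS (open row2); precharges=0
Acc 2: bank0 row2 -> MISS (open row2); precharges=0
Acc 3: bank1 row3 -> MISS (open row3); precharges=1
Acc 4: bank1 row3 -> HIT
Acc 5: bank1 row2 -> MISS (open row2); precharges=2
Acc 6: bank1 row2 -> HIT
Acc 7: bank2 row4 -> MISS (open row4); precharges=2
Acc 8: bank1 row4 -> MISS (open row4); precharges=3
Acc 9: bank1 row3 -> MISS (open row3); precharges=4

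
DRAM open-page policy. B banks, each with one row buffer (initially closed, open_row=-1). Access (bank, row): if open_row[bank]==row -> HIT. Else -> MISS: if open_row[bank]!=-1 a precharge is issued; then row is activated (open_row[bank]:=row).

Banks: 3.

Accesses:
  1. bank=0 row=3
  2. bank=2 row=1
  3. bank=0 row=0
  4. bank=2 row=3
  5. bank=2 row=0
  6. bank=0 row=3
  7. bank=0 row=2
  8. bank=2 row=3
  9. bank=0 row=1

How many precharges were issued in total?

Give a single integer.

Answer: 7

Derivation:
Acc 1: bank0 row3 -> MISS (open row3); precharges=0
Acc 2: bank2 row1 -> MISS (open row1); precharges=0
Acc 3: bank0 row0 -> MISS (open row0); precharges=1
Acc 4: bank2 row3 -> MISS (open row3); precharges=2
Acc 5: bank2 row0 -> MISS (open row0); precharges=3
Acc 6: bank0 row3 -> MISS (open row3); precharges=4
Acc 7: bank0 row2 -> MISS (open row2); precharges=5
Acc 8: bank2 row3 -> MISS (open row3); precharges=6
Acc 9: bank0 row1 -> MISS (open row1); precharges=7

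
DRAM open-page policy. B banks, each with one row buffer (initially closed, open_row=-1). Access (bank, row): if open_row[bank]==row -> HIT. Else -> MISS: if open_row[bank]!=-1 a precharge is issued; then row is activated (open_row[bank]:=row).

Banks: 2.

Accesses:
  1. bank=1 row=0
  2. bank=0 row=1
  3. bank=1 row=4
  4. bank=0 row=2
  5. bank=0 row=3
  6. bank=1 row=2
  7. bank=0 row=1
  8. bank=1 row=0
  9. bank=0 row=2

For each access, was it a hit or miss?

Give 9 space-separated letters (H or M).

Answer: M M M M M M M M M

Derivation:
Acc 1: bank1 row0 -> MISS (open row0); precharges=0
Acc 2: bank0 row1 -> MISS (open row1); precharges=0
Acc 3: bank1 row4 -> MISS (open row4); precharges=1
Acc 4: bank0 row2 -> MISS (open row2); precharges=2
Acc 5: bank0 row3 -> MISS (open row3); precharges=3
Acc 6: bank1 row2 -> MISS (open row2); precharges=4
Acc 7: bank0 row1 -> MISS (open row1); precharges=5
Acc 8: bank1 row0 -> MISS (open row0); precharges=6
Acc 9: bank0 row2 -> MISS (open row2); precharges=7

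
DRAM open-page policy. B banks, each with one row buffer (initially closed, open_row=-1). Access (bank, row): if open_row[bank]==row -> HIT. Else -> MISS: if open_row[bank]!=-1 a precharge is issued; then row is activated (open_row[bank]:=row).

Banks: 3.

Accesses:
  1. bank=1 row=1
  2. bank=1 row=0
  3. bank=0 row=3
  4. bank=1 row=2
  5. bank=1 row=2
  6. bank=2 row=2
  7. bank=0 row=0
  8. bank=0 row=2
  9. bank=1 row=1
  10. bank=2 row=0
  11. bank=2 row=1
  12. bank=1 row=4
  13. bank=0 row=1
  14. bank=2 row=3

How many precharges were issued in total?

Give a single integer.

Answer: 10

Derivation:
Acc 1: bank1 row1 -> MISS (open row1); precharges=0
Acc 2: bank1 row0 -> MISS (open row0); precharges=1
Acc 3: bank0 row3 -> MISS (open row3); precharges=1
Acc 4: bank1 row2 -> MISS (open row2); precharges=2
Acc 5: bank1 row2 -> HIT
Acc 6: bank2 row2 -> MISS (open row2); precharges=2
Acc 7: bank0 row0 -> MISS (open row0); precharges=3
Acc 8: bank0 row2 -> MISS (open row2); precharges=4
Acc 9: bank1 row1 -> MISS (open row1); precharges=5
Acc 10: bank2 row0 -> MISS (open row0); precharges=6
Acc 11: bank2 row1 -> MISS (open row1); precharges=7
Acc 12: bank1 row4 -> MISS (open row4); precharges=8
Acc 13: bank0 row1 -> MISS (open row1); precharges=9
Acc 14: bank2 row3 -> MISS (open row3); precharges=10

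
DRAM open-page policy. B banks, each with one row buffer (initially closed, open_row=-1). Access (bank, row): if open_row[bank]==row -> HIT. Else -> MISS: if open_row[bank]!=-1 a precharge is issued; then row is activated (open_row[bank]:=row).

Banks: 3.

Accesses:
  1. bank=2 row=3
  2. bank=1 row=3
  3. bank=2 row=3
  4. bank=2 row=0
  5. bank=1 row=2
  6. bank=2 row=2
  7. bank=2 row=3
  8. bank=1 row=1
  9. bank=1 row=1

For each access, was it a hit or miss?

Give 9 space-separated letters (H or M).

Acc 1: bank2 row3 -> MISS (open row3); precharges=0
Acc 2: bank1 row3 -> MISS (open row3); precharges=0
Acc 3: bank2 row3 -> HIT
Acc 4: bank2 row0 -> MISS (open row0); precharges=1
Acc 5: bank1 row2 -> MISS (open row2); precharges=2
Acc 6: bank2 row2 -> MISS (open row2); precharges=3
Acc 7: bank2 row3 -> MISS (open row3); precharges=4
Acc 8: bank1 row1 -> MISS (open row1); precharges=5
Acc 9: bank1 row1 -> HIT

Answer: M M H M M M M M H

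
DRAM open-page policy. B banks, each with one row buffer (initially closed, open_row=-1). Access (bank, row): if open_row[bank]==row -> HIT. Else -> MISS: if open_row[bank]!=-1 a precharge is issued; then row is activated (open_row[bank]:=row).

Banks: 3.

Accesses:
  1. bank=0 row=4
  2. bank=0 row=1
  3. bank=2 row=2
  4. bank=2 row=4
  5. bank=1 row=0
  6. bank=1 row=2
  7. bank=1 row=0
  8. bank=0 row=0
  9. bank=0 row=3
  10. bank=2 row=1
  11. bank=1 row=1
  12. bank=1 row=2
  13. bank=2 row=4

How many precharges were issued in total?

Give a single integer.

Acc 1: bank0 row4 -> MISS (open row4); precharges=0
Acc 2: bank0 row1 -> MISS (open row1); precharges=1
Acc 3: bank2 row2 -> MISS (open row2); precharges=1
Acc 4: bank2 row4 -> MISS (open row4); precharges=2
Acc 5: bank1 row0 -> MISS (open row0); precharges=2
Acc 6: bank1 row2 -> MISS (open row2); precharges=3
Acc 7: bank1 row0 -> MISS (open row0); precharges=4
Acc 8: bank0 row0 -> MISS (open row0); precharges=5
Acc 9: bank0 row3 -> MISS (open row3); precharges=6
Acc 10: bank2 row1 -> MISS (open row1); precharges=7
Acc 11: bank1 row1 -> MISS (open row1); precharges=8
Acc 12: bank1 row2 -> MISS (open row2); precharges=9
Acc 13: bank2 row4 -> MISS (open row4); precharges=10

Answer: 10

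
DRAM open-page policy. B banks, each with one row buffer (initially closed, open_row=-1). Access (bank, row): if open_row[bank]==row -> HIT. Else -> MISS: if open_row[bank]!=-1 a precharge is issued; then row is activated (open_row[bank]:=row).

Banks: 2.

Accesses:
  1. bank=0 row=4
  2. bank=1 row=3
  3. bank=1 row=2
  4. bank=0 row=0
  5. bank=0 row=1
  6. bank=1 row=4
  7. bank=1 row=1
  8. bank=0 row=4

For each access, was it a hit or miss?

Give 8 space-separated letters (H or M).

Answer: M M M M M M M M

Derivation:
Acc 1: bank0 row4 -> MISS (open row4); precharges=0
Acc 2: bank1 row3 -> MISS (open row3); precharges=0
Acc 3: bank1 row2 -> MISS (open row2); precharges=1
Acc 4: bank0 row0 -> MISS (open row0); precharges=2
Acc 5: bank0 row1 -> MISS (open row1); precharges=3
Acc 6: bank1 row4 -> MISS (open row4); precharges=4
Acc 7: bank1 row1 -> MISS (open row1); precharges=5
Acc 8: bank0 row4 -> MISS (open row4); precharges=6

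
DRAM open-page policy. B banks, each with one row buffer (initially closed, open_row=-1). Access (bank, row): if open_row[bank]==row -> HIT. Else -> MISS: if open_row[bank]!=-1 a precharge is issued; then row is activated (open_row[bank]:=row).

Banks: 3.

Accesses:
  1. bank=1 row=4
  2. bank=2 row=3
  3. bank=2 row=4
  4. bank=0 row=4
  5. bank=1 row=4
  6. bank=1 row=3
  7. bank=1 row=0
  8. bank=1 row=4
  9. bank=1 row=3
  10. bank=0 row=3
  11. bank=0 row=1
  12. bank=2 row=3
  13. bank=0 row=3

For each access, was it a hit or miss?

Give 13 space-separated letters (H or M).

Acc 1: bank1 row4 -> MISS (open row4); precharges=0
Acc 2: bank2 row3 -> MISS (open row3); precharges=0
Acc 3: bank2 row4 -> MISS (open row4); precharges=1
Acc 4: bank0 row4 -> MISS (open row4); precharges=1
Acc 5: bank1 row4 -> HIT
Acc 6: bank1 row3 -> MISS (open row3); precharges=2
Acc 7: bank1 row0 -> MISS (open row0); precharges=3
Acc 8: bank1 row4 -> MISS (open row4); precharges=4
Acc 9: bank1 row3 -> MISS (open row3); precharges=5
Acc 10: bank0 row3 -> MISS (open row3); precharges=6
Acc 11: bank0 row1 -> MISS (open row1); precharges=7
Acc 12: bank2 row3 -> MISS (open row3); precharges=8
Acc 13: bank0 row3 -> MISS (open row3); precharges=9

Answer: M M M M H M M M M M M M M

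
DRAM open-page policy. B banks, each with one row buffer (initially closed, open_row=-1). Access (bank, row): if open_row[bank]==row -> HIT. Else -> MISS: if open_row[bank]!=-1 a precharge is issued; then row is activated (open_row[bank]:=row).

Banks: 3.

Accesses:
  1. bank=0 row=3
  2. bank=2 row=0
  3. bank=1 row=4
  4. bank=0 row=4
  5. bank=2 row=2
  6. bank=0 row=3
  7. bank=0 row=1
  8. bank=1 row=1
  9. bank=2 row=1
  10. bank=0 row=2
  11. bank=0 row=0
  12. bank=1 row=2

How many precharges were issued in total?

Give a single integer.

Answer: 9

Derivation:
Acc 1: bank0 row3 -> MISS (open row3); precharges=0
Acc 2: bank2 row0 -> MISS (open row0); precharges=0
Acc 3: bank1 row4 -> MISS (open row4); precharges=0
Acc 4: bank0 row4 -> MISS (open row4); precharges=1
Acc 5: bank2 row2 -> MISS (open row2); precharges=2
Acc 6: bank0 row3 -> MISS (open row3); precharges=3
Acc 7: bank0 row1 -> MISS (open row1); precharges=4
Acc 8: bank1 row1 -> MISS (open row1); precharges=5
Acc 9: bank2 row1 -> MISS (open row1); precharges=6
Acc 10: bank0 row2 -> MISS (open row2); precharges=7
Acc 11: bank0 row0 -> MISS (open row0); precharges=8
Acc 12: bank1 row2 -> MISS (open row2); precharges=9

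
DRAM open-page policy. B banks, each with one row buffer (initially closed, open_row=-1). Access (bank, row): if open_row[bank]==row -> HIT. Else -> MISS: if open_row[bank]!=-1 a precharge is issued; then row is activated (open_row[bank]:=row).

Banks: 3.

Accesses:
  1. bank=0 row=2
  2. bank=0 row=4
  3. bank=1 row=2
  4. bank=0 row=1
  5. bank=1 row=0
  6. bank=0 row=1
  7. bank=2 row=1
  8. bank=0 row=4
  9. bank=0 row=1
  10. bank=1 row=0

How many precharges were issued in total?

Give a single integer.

Answer: 5

Derivation:
Acc 1: bank0 row2 -> MISS (open row2); precharges=0
Acc 2: bank0 row4 -> MISS (open row4); precharges=1
Acc 3: bank1 row2 -> MISS (open row2); precharges=1
Acc 4: bank0 row1 -> MISS (open row1); precharges=2
Acc 5: bank1 row0 -> MISS (open row0); precharges=3
Acc 6: bank0 row1 -> HIT
Acc 7: bank2 row1 -> MISS (open row1); precharges=3
Acc 8: bank0 row4 -> MISS (open row4); precharges=4
Acc 9: bank0 row1 -> MISS (open row1); precharges=5
Acc 10: bank1 row0 -> HIT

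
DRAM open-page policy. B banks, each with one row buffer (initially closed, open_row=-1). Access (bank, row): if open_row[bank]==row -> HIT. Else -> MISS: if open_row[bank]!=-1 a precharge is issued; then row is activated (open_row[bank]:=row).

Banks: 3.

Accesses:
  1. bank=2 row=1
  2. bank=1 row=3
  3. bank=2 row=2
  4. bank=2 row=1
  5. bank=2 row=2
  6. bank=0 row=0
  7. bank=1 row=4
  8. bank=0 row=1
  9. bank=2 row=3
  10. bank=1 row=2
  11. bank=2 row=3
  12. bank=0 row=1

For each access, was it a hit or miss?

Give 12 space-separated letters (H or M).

Acc 1: bank2 row1 -> MISS (open row1); precharges=0
Acc 2: bank1 row3 -> MISS (open row3); precharges=0
Acc 3: bank2 row2 -> MISS (open row2); precharges=1
Acc 4: bank2 row1 -> MISS (open row1); precharges=2
Acc 5: bank2 row2 -> MISS (open row2); precharges=3
Acc 6: bank0 row0 -> MISS (open row0); precharges=3
Acc 7: bank1 row4 -> MISS (open row4); precharges=4
Acc 8: bank0 row1 -> MISS (open row1); precharges=5
Acc 9: bank2 row3 -> MISS (open row3); precharges=6
Acc 10: bank1 row2 -> MISS (open row2); precharges=7
Acc 11: bank2 row3 -> HIT
Acc 12: bank0 row1 -> HIT

Answer: M M M M M M M M M M H H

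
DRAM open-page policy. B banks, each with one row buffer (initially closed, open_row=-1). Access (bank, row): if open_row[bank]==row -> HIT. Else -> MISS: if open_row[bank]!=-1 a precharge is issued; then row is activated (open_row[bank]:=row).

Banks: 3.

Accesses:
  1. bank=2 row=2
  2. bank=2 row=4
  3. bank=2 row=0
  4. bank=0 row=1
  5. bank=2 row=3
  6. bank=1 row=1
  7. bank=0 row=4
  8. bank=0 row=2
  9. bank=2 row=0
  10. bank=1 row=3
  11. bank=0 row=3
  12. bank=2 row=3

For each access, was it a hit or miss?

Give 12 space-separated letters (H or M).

Answer: M M M M M M M M M M M M

Derivation:
Acc 1: bank2 row2 -> MISS (open row2); precharges=0
Acc 2: bank2 row4 -> MISS (open row4); precharges=1
Acc 3: bank2 row0 -> MISS (open row0); precharges=2
Acc 4: bank0 row1 -> MISS (open row1); precharges=2
Acc 5: bank2 row3 -> MISS (open row3); precharges=3
Acc 6: bank1 row1 -> MISS (open row1); precharges=3
Acc 7: bank0 row4 -> MISS (open row4); precharges=4
Acc 8: bank0 row2 -> MISS (open row2); precharges=5
Acc 9: bank2 row0 -> MISS (open row0); precharges=6
Acc 10: bank1 row3 -> MISS (open row3); precharges=7
Acc 11: bank0 row3 -> MISS (open row3); precharges=8
Acc 12: bank2 row3 -> MISS (open row3); precharges=9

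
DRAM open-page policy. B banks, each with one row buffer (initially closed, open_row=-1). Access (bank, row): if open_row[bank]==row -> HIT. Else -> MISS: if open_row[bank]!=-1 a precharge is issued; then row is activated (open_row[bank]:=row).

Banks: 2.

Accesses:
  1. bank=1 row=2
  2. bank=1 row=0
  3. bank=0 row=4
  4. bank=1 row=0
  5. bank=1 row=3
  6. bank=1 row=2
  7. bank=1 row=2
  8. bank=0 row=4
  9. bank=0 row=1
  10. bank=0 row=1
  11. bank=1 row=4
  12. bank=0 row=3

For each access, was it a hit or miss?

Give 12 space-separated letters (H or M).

Acc 1: bank1 row2 -> MISS (open row2); precharges=0
Acc 2: bank1 row0 -> MISS (open row0); precharges=1
Acc 3: bank0 row4 -> MISS (open row4); precharges=1
Acc 4: bank1 row0 -> HIT
Acc 5: bank1 row3 -> MISS (open row3); precharges=2
Acc 6: bank1 row2 -> MISS (open row2); precharges=3
Acc 7: bank1 row2 -> HIT
Acc 8: bank0 row4 -> HIT
Acc 9: bank0 row1 -> MISS (open row1); precharges=4
Acc 10: bank0 row1 -> HIT
Acc 11: bank1 row4 -> MISS (open row4); precharges=5
Acc 12: bank0 row3 -> MISS (open row3); precharges=6

Answer: M M M H M M H H M H M M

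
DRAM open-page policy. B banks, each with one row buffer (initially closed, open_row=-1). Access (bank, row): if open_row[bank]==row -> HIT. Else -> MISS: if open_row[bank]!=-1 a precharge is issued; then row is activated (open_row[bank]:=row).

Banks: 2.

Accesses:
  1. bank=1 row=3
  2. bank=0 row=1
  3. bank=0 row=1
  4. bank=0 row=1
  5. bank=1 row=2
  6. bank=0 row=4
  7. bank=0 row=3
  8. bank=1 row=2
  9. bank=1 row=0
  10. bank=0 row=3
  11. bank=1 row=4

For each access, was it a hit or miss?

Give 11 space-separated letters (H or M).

Acc 1: bank1 row3 -> MISS (open row3); precharges=0
Acc 2: bank0 row1 -> MISS (open row1); precharges=0
Acc 3: bank0 row1 -> HIT
Acc 4: bank0 row1 -> HIT
Acc 5: bank1 row2 -> MISS (open row2); precharges=1
Acc 6: bank0 row4 -> MISS (open row4); precharges=2
Acc 7: bank0 row3 -> MISS (open row3); precharges=3
Acc 8: bank1 row2 -> HIT
Acc 9: bank1 row0 -> MISS (open row0); precharges=4
Acc 10: bank0 row3 -> HIT
Acc 11: bank1 row4 -> MISS (open row4); precharges=5

Answer: M M H H M M M H M H M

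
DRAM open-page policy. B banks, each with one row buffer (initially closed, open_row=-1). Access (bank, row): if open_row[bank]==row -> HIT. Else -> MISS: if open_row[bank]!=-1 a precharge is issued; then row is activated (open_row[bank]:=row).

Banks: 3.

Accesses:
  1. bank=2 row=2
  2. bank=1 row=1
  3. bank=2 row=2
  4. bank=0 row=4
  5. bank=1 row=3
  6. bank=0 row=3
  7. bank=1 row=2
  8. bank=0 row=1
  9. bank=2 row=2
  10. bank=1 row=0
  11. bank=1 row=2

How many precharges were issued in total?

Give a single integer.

Acc 1: bank2 row2 -> MISS (open row2); precharges=0
Acc 2: bank1 row1 -> MISS (open row1); precharges=0
Acc 3: bank2 row2 -> HIT
Acc 4: bank0 row4 -> MISS (open row4); precharges=0
Acc 5: bank1 row3 -> MISS (open row3); precharges=1
Acc 6: bank0 row3 -> MISS (open row3); precharges=2
Acc 7: bank1 row2 -> MISS (open row2); precharges=3
Acc 8: bank0 row1 -> MISS (open row1); precharges=4
Acc 9: bank2 row2 -> HIT
Acc 10: bank1 row0 -> MISS (open row0); precharges=5
Acc 11: bank1 row2 -> MISS (open row2); precharges=6

Answer: 6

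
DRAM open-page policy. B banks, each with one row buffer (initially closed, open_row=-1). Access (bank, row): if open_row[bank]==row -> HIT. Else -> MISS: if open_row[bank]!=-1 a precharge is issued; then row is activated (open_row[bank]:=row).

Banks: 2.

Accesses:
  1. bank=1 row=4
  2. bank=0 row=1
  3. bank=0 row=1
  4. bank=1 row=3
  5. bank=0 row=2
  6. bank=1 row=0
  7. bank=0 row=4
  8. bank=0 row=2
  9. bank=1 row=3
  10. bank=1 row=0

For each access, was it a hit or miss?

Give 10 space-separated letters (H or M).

Answer: M M H M M M M M M M

Derivation:
Acc 1: bank1 row4 -> MISS (open row4); precharges=0
Acc 2: bank0 row1 -> MISS (open row1); precharges=0
Acc 3: bank0 row1 -> HIT
Acc 4: bank1 row3 -> MISS (open row3); precharges=1
Acc 5: bank0 row2 -> MISS (open row2); precharges=2
Acc 6: bank1 row0 -> MISS (open row0); precharges=3
Acc 7: bank0 row4 -> MISS (open row4); precharges=4
Acc 8: bank0 row2 -> MISS (open row2); precharges=5
Acc 9: bank1 row3 -> MISS (open row3); precharges=6
Acc 10: bank1 row0 -> MISS (open row0); precharges=7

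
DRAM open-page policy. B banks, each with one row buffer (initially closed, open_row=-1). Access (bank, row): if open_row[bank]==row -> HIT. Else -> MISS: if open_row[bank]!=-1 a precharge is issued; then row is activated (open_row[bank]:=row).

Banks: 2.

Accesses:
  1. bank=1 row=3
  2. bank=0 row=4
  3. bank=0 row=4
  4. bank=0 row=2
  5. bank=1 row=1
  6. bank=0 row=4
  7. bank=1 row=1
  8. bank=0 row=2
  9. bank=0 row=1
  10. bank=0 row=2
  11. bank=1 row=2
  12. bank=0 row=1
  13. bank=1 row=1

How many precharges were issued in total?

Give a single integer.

Acc 1: bank1 row3 -> MISS (open row3); precharges=0
Acc 2: bank0 row4 -> MISS (open row4); precharges=0
Acc 3: bank0 row4 -> HIT
Acc 4: bank0 row2 -> MISS (open row2); precharges=1
Acc 5: bank1 row1 -> MISS (open row1); precharges=2
Acc 6: bank0 row4 -> MISS (open row4); precharges=3
Acc 7: bank1 row1 -> HIT
Acc 8: bank0 row2 -> MISS (open row2); precharges=4
Acc 9: bank0 row1 -> MISS (open row1); precharges=5
Acc 10: bank0 row2 -> MISS (open row2); precharges=6
Acc 11: bank1 row2 -> MISS (open row2); precharges=7
Acc 12: bank0 row1 -> MISS (open row1); precharges=8
Acc 13: bank1 row1 -> MISS (open row1); precharges=9

Answer: 9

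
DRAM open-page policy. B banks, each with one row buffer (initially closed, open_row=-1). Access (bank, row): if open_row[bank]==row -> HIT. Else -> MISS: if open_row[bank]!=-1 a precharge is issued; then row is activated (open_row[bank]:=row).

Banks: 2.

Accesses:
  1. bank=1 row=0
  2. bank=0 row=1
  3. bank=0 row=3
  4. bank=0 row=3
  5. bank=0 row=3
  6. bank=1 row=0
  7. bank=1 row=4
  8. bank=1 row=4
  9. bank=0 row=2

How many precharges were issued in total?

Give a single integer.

Acc 1: bank1 row0 -> MISS (open row0); precharges=0
Acc 2: bank0 row1 -> MISS (open row1); precharges=0
Acc 3: bank0 row3 -> MISS (open row3); precharges=1
Acc 4: bank0 row3 -> HIT
Acc 5: bank0 row3 -> HIT
Acc 6: bank1 row0 -> HIT
Acc 7: bank1 row4 -> MISS (open row4); precharges=2
Acc 8: bank1 row4 -> HIT
Acc 9: bank0 row2 -> MISS (open row2); precharges=3

Answer: 3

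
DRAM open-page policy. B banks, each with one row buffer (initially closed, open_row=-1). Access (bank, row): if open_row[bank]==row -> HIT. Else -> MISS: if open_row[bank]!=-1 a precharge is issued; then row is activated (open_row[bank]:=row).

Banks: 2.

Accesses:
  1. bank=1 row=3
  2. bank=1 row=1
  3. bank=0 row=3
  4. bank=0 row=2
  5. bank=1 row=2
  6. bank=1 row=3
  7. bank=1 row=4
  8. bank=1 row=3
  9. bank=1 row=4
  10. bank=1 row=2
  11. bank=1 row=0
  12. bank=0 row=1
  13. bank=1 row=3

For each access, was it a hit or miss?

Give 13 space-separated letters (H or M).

Answer: M M M M M M M M M M M M M

Derivation:
Acc 1: bank1 row3 -> MISS (open row3); precharges=0
Acc 2: bank1 row1 -> MISS (open row1); precharges=1
Acc 3: bank0 row3 -> MISS (open row3); precharges=1
Acc 4: bank0 row2 -> MISS (open row2); precharges=2
Acc 5: bank1 row2 -> MISS (open row2); precharges=3
Acc 6: bank1 row3 -> MISS (open row3); precharges=4
Acc 7: bank1 row4 -> MISS (open row4); precharges=5
Acc 8: bank1 row3 -> MISS (open row3); precharges=6
Acc 9: bank1 row4 -> MISS (open row4); precharges=7
Acc 10: bank1 row2 -> MISS (open row2); precharges=8
Acc 11: bank1 row0 -> MISS (open row0); precharges=9
Acc 12: bank0 row1 -> MISS (open row1); precharges=10
Acc 13: bank1 row3 -> MISS (open row3); precharges=11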